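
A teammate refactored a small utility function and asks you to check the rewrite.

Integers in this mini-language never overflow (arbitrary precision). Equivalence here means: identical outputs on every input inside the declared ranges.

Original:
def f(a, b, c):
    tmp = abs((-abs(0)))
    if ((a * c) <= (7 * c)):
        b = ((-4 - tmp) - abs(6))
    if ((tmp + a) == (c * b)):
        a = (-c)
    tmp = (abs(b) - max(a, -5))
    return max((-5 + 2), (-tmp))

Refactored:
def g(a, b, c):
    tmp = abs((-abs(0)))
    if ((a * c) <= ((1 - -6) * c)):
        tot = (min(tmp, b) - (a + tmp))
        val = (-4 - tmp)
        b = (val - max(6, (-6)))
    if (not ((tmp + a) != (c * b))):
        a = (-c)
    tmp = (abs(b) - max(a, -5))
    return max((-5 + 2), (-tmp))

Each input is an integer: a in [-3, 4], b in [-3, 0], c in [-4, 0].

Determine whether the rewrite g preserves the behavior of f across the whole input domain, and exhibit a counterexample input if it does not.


The two versions differ — the changes include min/max/abs usage differs; also constant usage differs; also arithmetic usage differs; also boolean connective usage differs; also local variable names differ; also comparison usage differs; also statement counts differ.
One worked example (a=1, b=0, c=-2) — f: tmp=0, then ((a * c) <= (7 * c)) is false, then ((tmp + a) == (c * b)) is false, then tmp=-1, then returns 1; g: tmp=0, then ((a * c) <= ((1 - -6) * c)) is false, then (not ((tmp + a) != (c * b))) is false, then tmp=-1, then returns 1; agreement on 1.
Every one of the 160 inputs gives matching results.
verdict: equivalent


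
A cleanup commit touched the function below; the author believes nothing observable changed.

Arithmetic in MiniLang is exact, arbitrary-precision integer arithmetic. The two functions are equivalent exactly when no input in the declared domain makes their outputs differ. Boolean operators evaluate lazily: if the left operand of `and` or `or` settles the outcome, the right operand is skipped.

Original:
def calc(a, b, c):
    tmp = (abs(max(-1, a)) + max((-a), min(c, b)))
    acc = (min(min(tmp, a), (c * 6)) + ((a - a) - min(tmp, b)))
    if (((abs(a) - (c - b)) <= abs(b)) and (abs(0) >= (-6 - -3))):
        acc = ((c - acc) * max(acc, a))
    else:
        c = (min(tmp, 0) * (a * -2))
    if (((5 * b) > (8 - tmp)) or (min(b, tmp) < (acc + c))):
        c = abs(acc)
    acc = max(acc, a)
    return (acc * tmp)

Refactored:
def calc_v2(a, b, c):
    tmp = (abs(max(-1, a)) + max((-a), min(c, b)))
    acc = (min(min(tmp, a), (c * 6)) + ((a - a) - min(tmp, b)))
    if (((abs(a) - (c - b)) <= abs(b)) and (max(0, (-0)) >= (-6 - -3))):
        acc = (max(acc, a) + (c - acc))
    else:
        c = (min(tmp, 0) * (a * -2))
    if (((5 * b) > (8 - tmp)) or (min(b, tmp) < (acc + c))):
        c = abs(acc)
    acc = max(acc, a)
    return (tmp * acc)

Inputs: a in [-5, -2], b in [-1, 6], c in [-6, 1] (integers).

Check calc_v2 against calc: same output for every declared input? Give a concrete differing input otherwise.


Evaluate both at a=-3, b=-1, c=1.
calc: tmp=4, then acc=-2, then (((abs(a) - (c - b)) <= abs(b)) and (abs(0) >= (-6 - -3))) is true, then acc=-6, then (((5 * b) > (8 - tmp)) or (min(b, tmp) < (acc + c))) is false, then acc=-3, then returns -12
calc_v2: tmp=4, then acc=-2, then (((abs(a) - (c - b)) <= abs(b)) and (max(0, (-0)) >= (-6 - -3))) is true, then acc=1, then (((5 * b) > (8 - tmp)) or (min(b, tmp) < (acc + c))) is true, then c=1, then acc=1, then returns 4
-12 and 4 differ, so these are not the same function on this domain.
verdict: not equivalent; witness: a=-3, b=-1, c=1


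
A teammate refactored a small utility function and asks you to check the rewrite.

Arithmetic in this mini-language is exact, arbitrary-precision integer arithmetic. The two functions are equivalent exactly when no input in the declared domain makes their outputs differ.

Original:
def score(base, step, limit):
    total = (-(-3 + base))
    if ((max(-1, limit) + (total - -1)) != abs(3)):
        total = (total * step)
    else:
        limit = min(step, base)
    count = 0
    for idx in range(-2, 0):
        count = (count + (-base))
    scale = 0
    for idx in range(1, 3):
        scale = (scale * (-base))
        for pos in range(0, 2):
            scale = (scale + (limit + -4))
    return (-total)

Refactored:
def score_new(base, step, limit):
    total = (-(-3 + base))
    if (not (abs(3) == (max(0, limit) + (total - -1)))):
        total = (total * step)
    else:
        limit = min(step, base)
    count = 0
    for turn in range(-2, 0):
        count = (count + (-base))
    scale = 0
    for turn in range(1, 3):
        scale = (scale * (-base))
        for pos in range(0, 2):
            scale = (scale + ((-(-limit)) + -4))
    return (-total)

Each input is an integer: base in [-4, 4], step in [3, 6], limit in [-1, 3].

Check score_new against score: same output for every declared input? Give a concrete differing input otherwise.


Not equivalent: base=0, step=3, limit=-1 separates them (-3 vs -9).
score: total = 3; ((max(-1, limit) + (total - -1)) != abs(3)) -> false; limit = 0; count = 0; [idx=-2]; count = 0; [idx=-1]; count = 0; scale = 0; [idx=1]; scale = 0; [pos=0]; scale = -4; [pos=1]; scale = -8; [idx=2]; scale = 0; [pos=0]; scale = -4; [pos=1]; scale = -8; return -3
score_new: total = 3; (not (abs(3) == (max(0, limit) + (total - -1)))) -> true; total = 9; count = 0; [turn=-2]; count = 0; [turn=-1]; count = 0; scale = 0; [turn=1]; scale = 0; [pos=0]; scale = -5; [pos=1]; scale = -10; [turn=2]; scale = 0; [pos=0]; scale = -5; [pos=1]; scale = -10; return -9
verdict: not equivalent; witness: base=0, step=3, limit=-1


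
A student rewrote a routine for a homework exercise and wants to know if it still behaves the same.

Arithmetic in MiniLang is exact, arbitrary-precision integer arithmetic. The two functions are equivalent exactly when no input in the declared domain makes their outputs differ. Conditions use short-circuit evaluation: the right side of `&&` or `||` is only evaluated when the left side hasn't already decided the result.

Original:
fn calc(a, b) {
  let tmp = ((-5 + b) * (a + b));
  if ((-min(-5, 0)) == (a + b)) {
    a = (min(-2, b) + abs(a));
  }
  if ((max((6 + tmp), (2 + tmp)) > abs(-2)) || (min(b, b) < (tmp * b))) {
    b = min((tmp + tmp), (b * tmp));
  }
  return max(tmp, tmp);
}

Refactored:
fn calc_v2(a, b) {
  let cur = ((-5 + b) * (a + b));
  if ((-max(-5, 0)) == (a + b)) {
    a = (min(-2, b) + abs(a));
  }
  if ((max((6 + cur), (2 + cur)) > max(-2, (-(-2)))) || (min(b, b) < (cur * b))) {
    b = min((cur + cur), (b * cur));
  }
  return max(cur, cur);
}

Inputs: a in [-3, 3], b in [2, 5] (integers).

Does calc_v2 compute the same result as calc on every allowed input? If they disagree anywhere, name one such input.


The one real change (`min(-5, 0)` became `max(-5, 0)`) has no effect anywhere in the declared ranges; all 28 inputs agree.
verdict: equivalent


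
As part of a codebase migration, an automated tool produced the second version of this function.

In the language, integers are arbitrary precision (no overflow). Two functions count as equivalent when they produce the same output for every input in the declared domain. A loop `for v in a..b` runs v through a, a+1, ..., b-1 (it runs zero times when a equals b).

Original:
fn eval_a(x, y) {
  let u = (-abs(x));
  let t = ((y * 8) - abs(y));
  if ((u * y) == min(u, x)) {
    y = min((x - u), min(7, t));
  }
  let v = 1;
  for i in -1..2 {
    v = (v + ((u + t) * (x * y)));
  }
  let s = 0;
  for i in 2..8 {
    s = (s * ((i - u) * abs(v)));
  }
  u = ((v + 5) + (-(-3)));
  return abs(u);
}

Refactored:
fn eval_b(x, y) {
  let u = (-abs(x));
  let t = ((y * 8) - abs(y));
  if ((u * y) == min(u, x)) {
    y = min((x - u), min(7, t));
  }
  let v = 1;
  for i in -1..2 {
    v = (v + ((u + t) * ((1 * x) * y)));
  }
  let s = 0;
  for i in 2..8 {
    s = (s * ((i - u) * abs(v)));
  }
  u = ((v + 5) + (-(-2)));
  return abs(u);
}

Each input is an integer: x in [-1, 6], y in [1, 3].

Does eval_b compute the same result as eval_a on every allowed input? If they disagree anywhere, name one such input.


Consider the input x=-1, y=1.
eval_a: u becomes -1; next t becomes 7; next ((u * y) == min(u, x)) evaluates to true; next y becomes 0; next v becomes 1; next at i=-1:; next v becomes 1; next at i=0:; next v becomes 1; next at i=1:; next v becomes 1; next s becomes 0; next at i=2:; next s becomes 0; next at i=3:; next s becomes 0; next at i=4:; next s becomes 0; next at i=5:; next s becomes 0; next at i=6:; next s becomes 0; next at i=7:; next s becomes 0; next u becomes 9; next final value 9
eval_b: u becomes -1; next t becomes 7; next ((u * y) == min(u, x)) evaluates to true; next y becomes 0; next v becomes 1; next at i=-1:; next v becomes 1; next at i=0:; next v becomes 1; next at i=1:; next v becomes 1; next s becomes 0; next at i=2:; next s becomes 0; next at i=3:; next s becomes 0; next at i=4:; next s becomes 0; next at i=5:; next s becomes 0; next at i=6:; next s becomes 0; next at i=7:; next s becomes 0; next u becomes 8; next final value 8
9 against 8: the behavior changed.
verdict: not equivalent; witness: x=-1, y=1


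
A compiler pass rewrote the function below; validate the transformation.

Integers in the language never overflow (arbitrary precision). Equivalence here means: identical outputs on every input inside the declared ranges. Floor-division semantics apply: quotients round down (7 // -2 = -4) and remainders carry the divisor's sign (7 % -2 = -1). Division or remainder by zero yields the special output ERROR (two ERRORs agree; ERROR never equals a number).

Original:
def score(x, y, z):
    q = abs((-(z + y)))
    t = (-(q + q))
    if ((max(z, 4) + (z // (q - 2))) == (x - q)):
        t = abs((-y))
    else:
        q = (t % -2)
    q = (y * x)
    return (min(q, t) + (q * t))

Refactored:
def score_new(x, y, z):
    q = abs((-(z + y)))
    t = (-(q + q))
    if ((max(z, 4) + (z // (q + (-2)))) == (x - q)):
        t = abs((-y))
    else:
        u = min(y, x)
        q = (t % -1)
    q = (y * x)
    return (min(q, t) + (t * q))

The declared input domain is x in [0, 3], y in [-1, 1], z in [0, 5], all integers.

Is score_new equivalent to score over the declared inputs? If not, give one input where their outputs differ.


Equivalent. The one real change (`-2` became `-1`) has no effect anywhere in the declared ranges.
Sweeping the whole domain (72 inputs) finds no disagreement.
Spot check at x=3, y=1, z=1 — score: q = 2; t = -4; division by zero -> ERROR. score_new: q = 2; t = -4; division by zero -> ERROR. Both give ERROR.
verdict: equivalent


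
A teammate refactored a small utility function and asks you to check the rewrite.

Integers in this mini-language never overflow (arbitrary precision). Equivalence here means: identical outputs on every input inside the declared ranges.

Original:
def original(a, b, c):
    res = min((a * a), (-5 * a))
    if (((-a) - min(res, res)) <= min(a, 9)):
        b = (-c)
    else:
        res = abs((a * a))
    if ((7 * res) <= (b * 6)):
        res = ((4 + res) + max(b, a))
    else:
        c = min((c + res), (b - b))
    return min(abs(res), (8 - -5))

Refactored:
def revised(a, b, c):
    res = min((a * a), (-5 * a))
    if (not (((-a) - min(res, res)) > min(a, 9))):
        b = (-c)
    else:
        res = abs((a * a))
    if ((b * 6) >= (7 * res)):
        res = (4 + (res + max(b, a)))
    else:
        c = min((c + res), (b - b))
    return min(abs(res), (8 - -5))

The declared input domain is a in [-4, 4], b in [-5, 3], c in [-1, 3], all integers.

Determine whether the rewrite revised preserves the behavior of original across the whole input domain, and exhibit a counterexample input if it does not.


Equivalent — the differences include boolean connective usage differs; also comparison usage differs, yet no declared input distinguishes the two.
Spot check at a=-2, b=-2, c=3 — original: res becomes 4; next (((-a) - min(res, res)) <= min(a, 9)) evaluates to true; next b becomes -3; next ((7 * res) <= (b * 6)) evaluates to false; next c becomes 0; next final value 4. revised: res becomes 4; next (not (((-a) - min(res, res)) > min(a, 9))) evaluates to true; next b becomes -3; next ((b * 6) >= (7 * res)) evaluates to false; next c becomes 0; next final value 4. Both give 4.
Every one of the 405 inputs gives matching results.
verdict: equivalent


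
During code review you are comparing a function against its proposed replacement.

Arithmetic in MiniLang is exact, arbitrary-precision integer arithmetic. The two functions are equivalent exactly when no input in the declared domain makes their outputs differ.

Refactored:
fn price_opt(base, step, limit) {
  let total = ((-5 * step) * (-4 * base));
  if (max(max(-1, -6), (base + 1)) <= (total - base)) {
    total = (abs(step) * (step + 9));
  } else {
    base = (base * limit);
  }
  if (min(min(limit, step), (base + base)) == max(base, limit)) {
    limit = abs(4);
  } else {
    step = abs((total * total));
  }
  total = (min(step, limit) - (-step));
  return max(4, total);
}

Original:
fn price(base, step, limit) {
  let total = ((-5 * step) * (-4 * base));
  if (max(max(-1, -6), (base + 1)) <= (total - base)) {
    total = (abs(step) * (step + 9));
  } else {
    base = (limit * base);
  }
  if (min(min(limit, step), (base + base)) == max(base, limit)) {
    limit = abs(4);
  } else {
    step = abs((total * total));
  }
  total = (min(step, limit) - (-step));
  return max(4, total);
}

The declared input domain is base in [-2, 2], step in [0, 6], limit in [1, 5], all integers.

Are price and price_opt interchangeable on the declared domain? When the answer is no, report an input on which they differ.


Reading the diff, among the changes: same computation, different form.
One worked example (base=1, step=1, limit=2) — price: total = 20; (max(max(-1, -6), (base + 1)) <= (total - base)) -> true; total = 10; (min(min(limit, step), (base + base)) == max(base, limit)) -> false; step = 100; total = 102; return 102; price_opt: total = 20; (max(max(-1, -6), (base + 1)) <= (total - base)) -> true; total = 10; (min(min(limit, step), (base + base)) == max(base, limit)) -> false; step = 100; total = 102; return 102; agreement on 102.
Across all 175 domain points the two functions coincide.
verdict: equivalent


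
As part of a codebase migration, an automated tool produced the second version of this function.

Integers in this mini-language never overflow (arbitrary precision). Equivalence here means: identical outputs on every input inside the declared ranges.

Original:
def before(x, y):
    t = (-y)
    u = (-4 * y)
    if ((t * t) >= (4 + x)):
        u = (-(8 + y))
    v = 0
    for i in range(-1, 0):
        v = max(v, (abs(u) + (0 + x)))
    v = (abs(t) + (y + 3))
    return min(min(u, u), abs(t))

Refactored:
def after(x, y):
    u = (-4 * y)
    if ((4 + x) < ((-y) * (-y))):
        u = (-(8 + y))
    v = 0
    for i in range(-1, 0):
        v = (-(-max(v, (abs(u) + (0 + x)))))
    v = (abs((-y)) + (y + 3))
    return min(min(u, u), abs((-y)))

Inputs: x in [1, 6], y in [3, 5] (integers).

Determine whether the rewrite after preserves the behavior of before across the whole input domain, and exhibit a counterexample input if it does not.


At x=5, y=3: before gives -11, after gives -12.
verdict: not equivalent; witness: x=5, y=3


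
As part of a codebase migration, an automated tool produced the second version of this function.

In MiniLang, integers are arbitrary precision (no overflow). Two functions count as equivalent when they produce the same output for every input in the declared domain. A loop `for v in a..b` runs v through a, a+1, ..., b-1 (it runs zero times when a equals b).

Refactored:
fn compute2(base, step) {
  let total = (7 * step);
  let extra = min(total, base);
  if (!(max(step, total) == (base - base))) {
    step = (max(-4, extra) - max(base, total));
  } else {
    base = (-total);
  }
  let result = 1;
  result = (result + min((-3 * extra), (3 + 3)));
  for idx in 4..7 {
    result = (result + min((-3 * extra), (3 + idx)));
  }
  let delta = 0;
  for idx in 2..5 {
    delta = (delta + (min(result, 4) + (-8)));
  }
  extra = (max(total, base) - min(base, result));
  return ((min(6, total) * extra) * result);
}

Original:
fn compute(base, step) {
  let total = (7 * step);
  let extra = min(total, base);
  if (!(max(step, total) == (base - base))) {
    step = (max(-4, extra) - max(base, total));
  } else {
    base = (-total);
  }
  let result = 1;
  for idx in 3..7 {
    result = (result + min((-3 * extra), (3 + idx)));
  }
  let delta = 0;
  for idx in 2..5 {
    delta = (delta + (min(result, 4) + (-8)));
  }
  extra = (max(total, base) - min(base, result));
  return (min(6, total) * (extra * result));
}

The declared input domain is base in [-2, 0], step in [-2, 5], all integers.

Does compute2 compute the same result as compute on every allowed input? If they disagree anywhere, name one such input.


Equivalent — the differences include statement counts differ, plus loop structure differs, plus min/max/abs usage differs, plus arithmetic usage differs, plus constant usage differs, yet no declared input distinguishes the two.
As a probe, take base=0, step=4: compute runs total=28, then extra=0, then (!(max(step, total) == (base - base))) is true, then step=-28, then result=1, then (idx=3), then result=1, then (idx=4), then result=1, then (idx=5), then result=1, then (idx=6), then result=1, then delta=0, then (idx=2), then delta=-7, then (idx=3), then delta=-14, then (idx=4), then delta=-21, then extra=28, then returns 168; compute2 runs total=28, then extra=0, then (!(max(step, total) == (base - base))) is true, then step=-28, then result=1, then result=1, then (idx=4), then result=1, then (idx=5), then result=1, then (idx=6), then result=1, then delta=0, then (idx=2), then delta=-7, then (idx=3), then delta=-14, then (idx=4), then delta=-21, then extra=28, then returns 168; both end at 168.
Sweeping the whole domain (24 inputs) finds no disagreement.
verdict: equivalent


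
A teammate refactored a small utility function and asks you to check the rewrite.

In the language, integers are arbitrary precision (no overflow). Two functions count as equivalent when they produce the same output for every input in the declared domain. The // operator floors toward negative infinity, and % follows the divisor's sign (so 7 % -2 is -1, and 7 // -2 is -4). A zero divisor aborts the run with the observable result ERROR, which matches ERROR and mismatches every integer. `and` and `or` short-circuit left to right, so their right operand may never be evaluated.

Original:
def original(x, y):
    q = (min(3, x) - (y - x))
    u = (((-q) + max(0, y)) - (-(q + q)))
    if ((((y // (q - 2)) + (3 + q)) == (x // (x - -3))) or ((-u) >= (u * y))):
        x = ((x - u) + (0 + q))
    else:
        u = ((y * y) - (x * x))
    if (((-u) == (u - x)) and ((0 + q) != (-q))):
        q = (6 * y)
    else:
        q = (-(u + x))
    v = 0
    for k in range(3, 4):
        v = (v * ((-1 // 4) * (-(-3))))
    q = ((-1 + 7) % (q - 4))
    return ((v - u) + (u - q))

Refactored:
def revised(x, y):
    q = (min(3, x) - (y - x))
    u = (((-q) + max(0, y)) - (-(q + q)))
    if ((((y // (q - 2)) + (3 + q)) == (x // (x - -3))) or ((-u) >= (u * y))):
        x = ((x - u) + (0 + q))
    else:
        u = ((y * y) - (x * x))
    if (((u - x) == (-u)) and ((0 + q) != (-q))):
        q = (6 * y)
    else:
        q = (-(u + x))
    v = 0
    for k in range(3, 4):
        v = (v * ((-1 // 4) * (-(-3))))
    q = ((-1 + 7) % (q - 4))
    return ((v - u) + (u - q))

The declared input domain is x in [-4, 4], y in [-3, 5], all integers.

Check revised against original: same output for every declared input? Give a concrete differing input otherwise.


Equivalent — the differences include same computation, different form, yet no declared input distinguishes the two.
Spot check at x=2, y=2 — original: q becomes 2; next u becomes 4; next hits division by zero so the output is ERROR. revised: q becomes 2; next u becomes 4; next hits division by zero so the output is ERROR. Both give ERROR.
Across all 81 domain points the two functions coincide.
verdict: equivalent


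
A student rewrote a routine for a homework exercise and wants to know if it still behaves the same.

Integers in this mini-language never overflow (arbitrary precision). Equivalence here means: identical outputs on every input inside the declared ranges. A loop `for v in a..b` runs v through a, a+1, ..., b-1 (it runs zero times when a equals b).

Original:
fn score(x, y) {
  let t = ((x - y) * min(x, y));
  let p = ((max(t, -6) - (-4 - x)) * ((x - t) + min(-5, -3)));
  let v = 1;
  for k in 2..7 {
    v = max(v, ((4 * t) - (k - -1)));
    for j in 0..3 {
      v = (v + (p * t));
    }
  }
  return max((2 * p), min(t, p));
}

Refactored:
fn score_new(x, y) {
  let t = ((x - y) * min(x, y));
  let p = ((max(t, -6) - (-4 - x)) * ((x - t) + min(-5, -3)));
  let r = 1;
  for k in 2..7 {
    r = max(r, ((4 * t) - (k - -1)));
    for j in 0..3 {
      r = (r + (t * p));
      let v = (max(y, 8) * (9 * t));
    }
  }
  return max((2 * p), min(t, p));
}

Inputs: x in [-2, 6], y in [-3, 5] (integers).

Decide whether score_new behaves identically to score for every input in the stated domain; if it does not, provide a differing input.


Equivalent — the differences include constant usage differs, plus arithmetic usage differs, plus local variable names differ, plus min/max/abs usage differs, plus statement counts differ, yet no declared input distinguishes the two.
One worked example (x=1, y=3) — score: t = -2; p = -6; v = 1; [k=2]; v = 1; [j=0]; v = 13; [j=1]; v = 25; [j=2]; v = 37; [k=3]; v = 37; [j=0]; v = 49; [j=1]; v = 61; [j=2]; v = 73; [k=4]; v = 73; [j=0]; v = 85; [j=1]; v = 97; [j=2]; v = 109; [k=5]; v = 109; [j=0]; v = 121; [j=1]; v = 133; [j=2]; v = 145; [k=6]; v = 145; [j=0]; v = 157; [j=1]; v = 169; [j=2]; v = 181; return -6; score_new: t = -2; p = -6; r = 1; [k=2]; r = 1; [j=0]; r = 13; v = -144; [j=1]; r = 25; v = -144; [j=2]; r = 37; v = -144; [k=3]; r = 37; [j=0]; r = 49; v = -144; [j=1]; r = 61; v = -144; [j=2]; r = 73; v = -144; [k=4]; r = 73; [j=0]; r = 85; v = -144; [j=1]; r = 97; v = -144; [j=2]; r = 109; v = -144; [k=5]; r = 109; [j=0]; r = 121; v = -144; [j=1]; r = 133; v = -144; [j=2]; r = 145; v = -144; [k=6]; r = 145; [j=0]; r = 157; v = -144; [j=1]; r = 169; v = -144; [j=2]; r = 181; v = -144; return -6; agreement on -6.
Sweeping the whole domain (81 inputs) finds no disagreement.
verdict: equivalent


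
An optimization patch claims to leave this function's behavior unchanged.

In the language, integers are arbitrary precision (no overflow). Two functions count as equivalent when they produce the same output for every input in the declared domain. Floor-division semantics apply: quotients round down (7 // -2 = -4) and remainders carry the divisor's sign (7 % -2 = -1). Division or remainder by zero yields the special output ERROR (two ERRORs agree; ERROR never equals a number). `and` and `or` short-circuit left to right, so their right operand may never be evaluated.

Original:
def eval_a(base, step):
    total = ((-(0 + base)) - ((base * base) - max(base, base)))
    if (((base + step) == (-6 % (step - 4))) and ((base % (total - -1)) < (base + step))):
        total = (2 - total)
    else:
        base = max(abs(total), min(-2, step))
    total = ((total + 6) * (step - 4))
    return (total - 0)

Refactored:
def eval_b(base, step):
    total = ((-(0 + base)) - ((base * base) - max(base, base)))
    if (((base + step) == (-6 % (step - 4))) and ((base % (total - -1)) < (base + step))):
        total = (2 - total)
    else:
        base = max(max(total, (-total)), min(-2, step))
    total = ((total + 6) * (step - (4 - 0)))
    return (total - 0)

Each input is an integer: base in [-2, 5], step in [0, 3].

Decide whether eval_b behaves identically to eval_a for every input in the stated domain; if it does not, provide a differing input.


Comparing the listings, the differences include: constant usage differs, arithmetic usage differs, min/max/abs usage differs.
Tracing base=1, step=1: eval_a: total := -1 | (((base + step) == (-6 % (step - 4))) and ((base % (total - -1)) < (base + step))): false | base := 1 | total := -15 | result -15 | eval_b: total := -1 | (((base + step) == (-6 % (step - 4))) and ((base % (total - -1)) < (base + step))): false | base := 1 | total := -15 | result -15 — matching result -15.
Across all 32 domain points the two functions coincide.
verdict: equivalent


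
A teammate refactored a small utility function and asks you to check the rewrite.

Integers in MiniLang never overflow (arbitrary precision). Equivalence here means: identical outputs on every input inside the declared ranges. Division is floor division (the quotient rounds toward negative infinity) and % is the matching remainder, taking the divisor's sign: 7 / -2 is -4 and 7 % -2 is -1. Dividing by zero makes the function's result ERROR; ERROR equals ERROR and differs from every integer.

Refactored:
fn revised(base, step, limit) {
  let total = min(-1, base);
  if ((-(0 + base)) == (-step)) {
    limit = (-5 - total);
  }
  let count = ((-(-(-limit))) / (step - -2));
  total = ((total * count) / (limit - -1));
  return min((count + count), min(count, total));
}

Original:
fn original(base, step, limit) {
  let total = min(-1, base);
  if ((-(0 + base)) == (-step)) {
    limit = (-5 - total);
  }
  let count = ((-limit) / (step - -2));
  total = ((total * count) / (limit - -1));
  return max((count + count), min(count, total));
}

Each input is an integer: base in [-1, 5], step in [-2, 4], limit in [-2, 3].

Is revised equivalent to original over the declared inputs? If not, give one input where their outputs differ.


At base=-1, step=-1, limit=-2: original gives 8, revised gives 1.
verdict: not equivalent; witness: base=-1, step=-1, limit=-2


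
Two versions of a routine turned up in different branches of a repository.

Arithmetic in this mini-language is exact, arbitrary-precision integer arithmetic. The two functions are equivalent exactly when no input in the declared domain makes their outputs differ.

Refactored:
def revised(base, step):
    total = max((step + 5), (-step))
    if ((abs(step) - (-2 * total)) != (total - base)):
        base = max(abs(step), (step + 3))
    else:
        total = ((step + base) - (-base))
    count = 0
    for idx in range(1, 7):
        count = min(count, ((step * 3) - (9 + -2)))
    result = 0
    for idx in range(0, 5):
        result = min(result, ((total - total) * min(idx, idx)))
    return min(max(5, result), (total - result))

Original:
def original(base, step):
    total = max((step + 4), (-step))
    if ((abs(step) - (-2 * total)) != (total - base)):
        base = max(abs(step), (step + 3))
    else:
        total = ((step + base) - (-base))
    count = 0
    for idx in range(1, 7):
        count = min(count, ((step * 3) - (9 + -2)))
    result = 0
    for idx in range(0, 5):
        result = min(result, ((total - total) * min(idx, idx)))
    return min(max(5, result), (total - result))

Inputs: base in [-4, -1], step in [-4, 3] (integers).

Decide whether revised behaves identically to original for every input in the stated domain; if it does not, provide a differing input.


Not equivalent: base=-4, step=-2 separates them (-10 vs 3).
original: total=2, then ((abs(step) - (-2 * total)) != (total - base)) is false, then total=-10, then count=0, then (idx=1), then count=-13, then (idx=2), then count=-13, then (idx=3), then count=-13, then (idx=4), then count=-13, then (idx=5), then count=-13, then (idx=6), then count=-13, then result=0, then (idx=0), then result=0, then (idx=1), then result=0, then (idx=2), then result=0, then (idx=3), then result=0, then (idx=4), then result=0, then returns -10
revised: total=3, then ((abs(step) - (-2 * total)) != (total - base)) is true, then base=2, then count=0, then (idx=1), then count=-13, then (idx=2), then count=-13, then (idx=3), then count=-13, then (idx=4), then count=-13, then (idx=5), then count=-13, then (idx=6), then count=-13, then result=0, then (idx=0), then result=0, then (idx=1), then result=0, then (idx=2), then result=0, then (idx=3), then result=0, then (idx=4), then result=0, then returns 3
verdict: not equivalent; witness: base=-4, step=-2


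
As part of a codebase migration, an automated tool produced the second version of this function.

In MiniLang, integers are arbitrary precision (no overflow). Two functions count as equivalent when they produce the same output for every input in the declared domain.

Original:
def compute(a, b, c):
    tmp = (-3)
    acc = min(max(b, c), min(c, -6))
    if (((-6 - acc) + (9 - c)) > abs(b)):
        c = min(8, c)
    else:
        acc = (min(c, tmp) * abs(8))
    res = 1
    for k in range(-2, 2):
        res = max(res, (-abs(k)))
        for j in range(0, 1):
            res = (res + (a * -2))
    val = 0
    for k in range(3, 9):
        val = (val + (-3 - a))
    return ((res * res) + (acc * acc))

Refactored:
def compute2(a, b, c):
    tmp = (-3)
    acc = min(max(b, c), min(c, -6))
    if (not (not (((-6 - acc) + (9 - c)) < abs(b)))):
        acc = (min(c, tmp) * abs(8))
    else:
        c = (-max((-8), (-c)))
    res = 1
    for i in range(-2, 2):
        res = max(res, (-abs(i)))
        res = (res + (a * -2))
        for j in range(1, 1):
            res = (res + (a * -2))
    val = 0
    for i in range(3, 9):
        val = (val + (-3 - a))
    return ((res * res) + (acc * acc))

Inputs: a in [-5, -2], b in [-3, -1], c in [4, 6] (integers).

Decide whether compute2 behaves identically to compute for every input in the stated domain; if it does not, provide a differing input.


a=-5, b=-3, c=6 yields 2257 from compute but 1717 from compute2.
verdict: not equivalent; witness: a=-5, b=-3, c=6


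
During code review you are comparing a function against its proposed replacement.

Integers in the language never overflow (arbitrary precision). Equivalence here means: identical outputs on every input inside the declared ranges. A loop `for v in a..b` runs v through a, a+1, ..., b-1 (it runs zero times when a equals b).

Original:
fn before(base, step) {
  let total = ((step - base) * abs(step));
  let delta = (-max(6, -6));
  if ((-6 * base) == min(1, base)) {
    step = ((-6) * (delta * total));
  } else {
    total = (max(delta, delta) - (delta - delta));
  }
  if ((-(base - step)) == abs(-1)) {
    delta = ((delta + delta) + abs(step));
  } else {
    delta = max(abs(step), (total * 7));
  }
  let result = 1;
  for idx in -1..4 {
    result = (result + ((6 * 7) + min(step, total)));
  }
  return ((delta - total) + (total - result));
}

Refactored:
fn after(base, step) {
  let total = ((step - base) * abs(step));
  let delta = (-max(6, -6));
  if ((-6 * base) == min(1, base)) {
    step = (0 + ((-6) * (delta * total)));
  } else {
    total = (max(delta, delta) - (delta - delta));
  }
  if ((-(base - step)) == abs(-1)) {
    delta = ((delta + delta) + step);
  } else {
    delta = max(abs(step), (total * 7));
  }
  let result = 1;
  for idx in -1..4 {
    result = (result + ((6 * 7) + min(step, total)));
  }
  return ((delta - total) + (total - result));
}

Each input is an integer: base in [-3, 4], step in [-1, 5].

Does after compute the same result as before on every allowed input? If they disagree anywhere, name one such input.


Try base=-2, step=-1.
before: total := 1 | delta := -6 | ((-6 * base) == min(1, base)): false | total := -6 | ((-(base - step)) == abs(-1)): true | delta := -11 | result := 1 | iter idx=-1: | result := 37 | iter idx=0: | result := 73 | iter idx=1: | result := 109 | iter idx=2: | result := 145 | iter idx=3: | result := 181 | result -192
after: total := 1 | delta := -6 | ((-6 * base) == min(1, base)): false | total := -6 | ((-(base - step)) == abs(-1)): true | delta := -13 | result := 1 | iter idx=-1: | result := 37 | iter idx=0: | result := 73 | iter idx=1: | result := 109 | iter idx=2: | result := 145 | iter idx=3: | result := 181 | result -194
-192 against -194: the behavior changed.
verdict: not equivalent; witness: base=-2, step=-1


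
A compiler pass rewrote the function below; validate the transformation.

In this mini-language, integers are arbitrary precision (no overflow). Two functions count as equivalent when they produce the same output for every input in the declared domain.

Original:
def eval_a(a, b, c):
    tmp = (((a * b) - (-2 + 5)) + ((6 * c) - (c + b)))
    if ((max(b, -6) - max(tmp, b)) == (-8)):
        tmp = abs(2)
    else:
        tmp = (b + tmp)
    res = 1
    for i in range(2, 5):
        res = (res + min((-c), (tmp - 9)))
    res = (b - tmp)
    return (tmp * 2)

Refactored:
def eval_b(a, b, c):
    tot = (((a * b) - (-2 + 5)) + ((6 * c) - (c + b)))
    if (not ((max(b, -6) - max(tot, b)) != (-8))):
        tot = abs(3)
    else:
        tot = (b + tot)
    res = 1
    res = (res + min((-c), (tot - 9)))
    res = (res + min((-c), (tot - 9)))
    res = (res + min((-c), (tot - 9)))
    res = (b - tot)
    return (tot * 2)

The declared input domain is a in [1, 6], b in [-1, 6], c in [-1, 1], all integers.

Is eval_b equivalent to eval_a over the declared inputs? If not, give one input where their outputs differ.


These are not equivalent — on a=3, b=6, c=1 the outputs split (4 vs 6).
eval_a: tmp becomes 14; next ((max(b, -6) - max(tmp, b)) == (-8)) evaluates to true; next tmp becomes 2; next res becomes 1; next at i=2:; next res becomes -6; next at i=3:; next res becomes -13; next at i=4:; next res becomes -20; next res becomes 4; next final value 4
eval_b: tot becomes 14; next (not ((max(b, -6) - max(tot, b)) != (-8))) evaluates to true; next tot becomes 3; next res becomes 1; next res becomes -5; next res becomes -11; next res becomes -17; next res becomes 3; next final value 6
verdict: not equivalent; witness: a=3, b=6, c=1


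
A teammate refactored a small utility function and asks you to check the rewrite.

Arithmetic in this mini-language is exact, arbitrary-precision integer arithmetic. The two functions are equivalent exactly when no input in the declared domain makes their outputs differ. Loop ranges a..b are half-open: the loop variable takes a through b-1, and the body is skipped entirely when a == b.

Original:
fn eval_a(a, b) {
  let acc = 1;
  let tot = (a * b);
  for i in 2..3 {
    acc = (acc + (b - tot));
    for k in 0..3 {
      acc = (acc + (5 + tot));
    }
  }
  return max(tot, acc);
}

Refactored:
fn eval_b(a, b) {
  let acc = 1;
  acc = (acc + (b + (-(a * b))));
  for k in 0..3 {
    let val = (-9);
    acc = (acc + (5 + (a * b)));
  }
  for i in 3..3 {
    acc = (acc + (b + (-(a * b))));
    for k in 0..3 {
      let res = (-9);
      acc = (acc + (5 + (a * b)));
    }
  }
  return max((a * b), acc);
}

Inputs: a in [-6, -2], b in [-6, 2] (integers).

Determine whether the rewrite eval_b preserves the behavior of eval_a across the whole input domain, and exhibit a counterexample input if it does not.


Equivalent — the differences include constant usage differs; statement counts differ; arithmetic usage differs; local variable names differ; loop structure differs, yet no declared input distinguishes the two.
Tracing a=-3, b=1: eval_a: acc := 1 | tot := -3 | iter i=2: | acc := 5 | iter k=0: | acc := 7 | iter k=1: | acc := 9 | iter k=2: | acc := 11 | result 11 | eval_b: acc := 1 | acc := 5 | iter k=0: | val := -9 | acc := 7 | iter k=1: | val := -9 | acc := 9 | iter k=2: | val := -9 | acc := 11 | loop over i: empty range | result 11 — matching result 11.
Checked all 45 inputs in the declared domain: the outputs agree on every one.
verdict: equivalent


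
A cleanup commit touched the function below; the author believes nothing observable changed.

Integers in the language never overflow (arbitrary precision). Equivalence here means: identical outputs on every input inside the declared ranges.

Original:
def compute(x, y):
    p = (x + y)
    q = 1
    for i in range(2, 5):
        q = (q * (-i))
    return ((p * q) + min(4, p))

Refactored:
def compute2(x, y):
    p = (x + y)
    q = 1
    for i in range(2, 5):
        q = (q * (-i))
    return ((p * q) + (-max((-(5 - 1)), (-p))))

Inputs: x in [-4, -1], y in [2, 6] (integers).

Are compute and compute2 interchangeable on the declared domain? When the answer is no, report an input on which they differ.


Differences: min/max/abs usage differs, plus constant usage differs, plus arithmetic usage differs — yet all 20 inputs agree.
verdict: equivalent


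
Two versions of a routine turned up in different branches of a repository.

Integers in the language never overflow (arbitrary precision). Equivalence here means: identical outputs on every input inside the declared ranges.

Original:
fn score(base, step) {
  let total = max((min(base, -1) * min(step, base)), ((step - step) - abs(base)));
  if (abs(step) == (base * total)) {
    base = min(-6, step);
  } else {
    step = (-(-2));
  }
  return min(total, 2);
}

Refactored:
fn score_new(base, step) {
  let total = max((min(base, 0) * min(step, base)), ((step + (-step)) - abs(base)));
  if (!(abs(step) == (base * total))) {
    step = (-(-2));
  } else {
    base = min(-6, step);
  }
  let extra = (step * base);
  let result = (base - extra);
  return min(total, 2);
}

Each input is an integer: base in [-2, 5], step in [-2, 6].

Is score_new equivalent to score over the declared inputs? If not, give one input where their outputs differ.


Consider the input base=0, step=-2.
score: total = 2; (abs(step) == (base * total)) -> false; step = 2; return 2
score_new: total = 0; (!(abs(step) == (base * total))) -> true; step = 2; extra = 0; result = 0; return 0
2 vs 0 — the two versions disagree here.
verdict: not equivalent; witness: base=0, step=-2


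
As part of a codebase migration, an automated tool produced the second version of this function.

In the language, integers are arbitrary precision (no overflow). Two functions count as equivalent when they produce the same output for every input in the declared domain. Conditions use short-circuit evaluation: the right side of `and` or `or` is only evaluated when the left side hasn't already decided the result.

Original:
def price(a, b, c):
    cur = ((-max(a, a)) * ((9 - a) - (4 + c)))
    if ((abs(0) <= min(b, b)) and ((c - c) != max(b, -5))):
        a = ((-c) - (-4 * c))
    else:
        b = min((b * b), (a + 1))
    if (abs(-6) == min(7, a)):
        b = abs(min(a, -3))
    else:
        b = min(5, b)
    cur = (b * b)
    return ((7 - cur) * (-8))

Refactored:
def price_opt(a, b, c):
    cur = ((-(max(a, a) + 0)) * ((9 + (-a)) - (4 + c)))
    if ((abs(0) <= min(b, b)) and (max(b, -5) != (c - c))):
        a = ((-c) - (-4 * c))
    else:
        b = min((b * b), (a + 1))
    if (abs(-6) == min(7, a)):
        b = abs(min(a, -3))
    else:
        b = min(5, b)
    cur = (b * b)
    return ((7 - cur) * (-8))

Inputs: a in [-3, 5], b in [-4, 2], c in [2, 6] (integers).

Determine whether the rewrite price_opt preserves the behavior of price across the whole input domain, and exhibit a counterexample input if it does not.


Although arithmetic usage differs, and constant usage differs, 315/315 inputs agree.
verdict: equivalent


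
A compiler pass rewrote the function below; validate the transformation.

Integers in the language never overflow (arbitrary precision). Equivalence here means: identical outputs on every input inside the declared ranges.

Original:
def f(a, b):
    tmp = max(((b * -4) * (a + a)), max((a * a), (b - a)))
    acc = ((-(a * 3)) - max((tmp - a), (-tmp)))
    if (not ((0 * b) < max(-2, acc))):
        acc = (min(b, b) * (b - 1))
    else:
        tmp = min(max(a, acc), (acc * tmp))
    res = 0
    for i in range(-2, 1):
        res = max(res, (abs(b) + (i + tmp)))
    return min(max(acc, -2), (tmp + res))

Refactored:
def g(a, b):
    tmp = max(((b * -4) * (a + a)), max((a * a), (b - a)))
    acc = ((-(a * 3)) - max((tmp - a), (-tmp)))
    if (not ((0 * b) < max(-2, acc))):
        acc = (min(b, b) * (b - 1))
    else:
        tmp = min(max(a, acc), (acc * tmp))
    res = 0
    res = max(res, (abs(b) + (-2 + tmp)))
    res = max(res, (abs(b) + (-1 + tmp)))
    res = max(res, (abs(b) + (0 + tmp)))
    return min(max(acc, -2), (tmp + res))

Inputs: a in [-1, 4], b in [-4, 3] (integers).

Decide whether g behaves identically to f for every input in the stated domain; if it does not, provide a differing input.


Equivalent — the differences include constant usage differs, and min/max/abs usage differs, and loop structure differs, and local variable names differ, and statement counts differ, and arithmetic usage differs, yet no declared input distinguishes the two.
As a probe, take a=2, b=-1: f runs tmp := 16 | acc := -20 | (not ((0 * b) < max(-2, acc))): true | acc := 2 | res := 0 | iter i=-2: | res := 15 | iter i=-1: | res := 16 | iter i=0: | res := 17 | result 2; g runs tmp := 16 | acc := -20 | (not ((0 * b) < max(-2, acc))): true | acc := 2 | res := 0 | res := 15 | res := 16 | res := 17 | result 2; both end at 2.
Every one of the 48 inputs gives matching results.
verdict: equivalent
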